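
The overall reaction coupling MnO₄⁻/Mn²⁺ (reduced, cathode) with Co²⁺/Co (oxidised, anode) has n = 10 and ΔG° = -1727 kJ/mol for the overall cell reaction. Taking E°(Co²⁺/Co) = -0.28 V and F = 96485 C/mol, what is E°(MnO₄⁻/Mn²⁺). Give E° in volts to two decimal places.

+1.51 V

E°cell = −ΔG°/(nF) = −(-1727×10³)/((10)(96485)) = +1.790 V.
Since MnO₄⁻/Mn²⁺ is the cathode and Co²⁺/Co the anode, E°cell = E°(MnO₄⁻/Mn²⁺) − E°(Co²⁺/Co).
So E°(MnO₄⁻/Mn²⁺) = E°cell + E°(Co²⁺/Co) = +1.790 + (-0.28) = +1.51 V.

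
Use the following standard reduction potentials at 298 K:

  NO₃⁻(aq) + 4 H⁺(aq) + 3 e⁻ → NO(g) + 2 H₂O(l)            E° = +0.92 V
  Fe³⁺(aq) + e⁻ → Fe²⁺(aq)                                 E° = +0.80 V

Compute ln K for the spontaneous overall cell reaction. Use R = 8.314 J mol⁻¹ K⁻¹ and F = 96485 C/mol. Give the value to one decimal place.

Cathode: NO₃⁻/NO; anode: Fe³⁺/Fe²⁺. E°cell = (+0.92) − (+0.80) = +0.12 V, with n = 3.
ΔG° = −nFE° = −RT ln K, so ln K = nFE°/(RT) = (3)(96485)(+0.12) / ((8.314)(298)) = 14.020.

14.0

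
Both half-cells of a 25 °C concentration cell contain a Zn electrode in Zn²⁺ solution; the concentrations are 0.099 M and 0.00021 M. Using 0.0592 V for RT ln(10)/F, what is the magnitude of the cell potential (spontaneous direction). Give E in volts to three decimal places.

For a concentration cell E°cell = 0. The 0.099 M side is the cathode (reduction is favoured where [Zn²⁺] is higher).
With n = 2, E = −(0.0592/2) log([Zn²⁺]ₐₙ/[Zn²⁺]꜀ₐₜ) = −(0.0592/2) log(0.00021/0.099) = −(0.0592/2)(-2.673) = +0.079 V.

+0.079 V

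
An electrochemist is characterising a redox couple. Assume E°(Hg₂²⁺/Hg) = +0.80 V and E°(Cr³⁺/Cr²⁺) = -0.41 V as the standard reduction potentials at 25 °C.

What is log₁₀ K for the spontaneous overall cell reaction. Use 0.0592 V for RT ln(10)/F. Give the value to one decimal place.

Cathode: Hg₂²⁺/Hg; anode: Cr³⁺/Cr²⁺. E°cell = +1.21 V, n = 2.
log K = nE°cell / 0.0592 = (2)(+1.21) / 0.0592 = 40.9.

40.9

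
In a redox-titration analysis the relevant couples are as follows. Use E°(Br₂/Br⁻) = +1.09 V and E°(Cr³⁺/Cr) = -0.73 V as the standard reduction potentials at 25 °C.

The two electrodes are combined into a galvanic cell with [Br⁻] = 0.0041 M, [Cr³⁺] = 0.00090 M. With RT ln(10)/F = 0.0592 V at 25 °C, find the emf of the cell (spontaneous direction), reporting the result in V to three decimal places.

Br₂/Br⁻ is the cathode (higher E°), Cr³⁺/Cr the anode: E°cell = +1.09 − (-0.73) = +1.82 V, n = 6.
Overall: 3 Br₂(l) + 2 Cr(s) → 6 Br⁻(aq) + 2 Cr³⁺(aq)
Q = [Br⁻]^6·[Cr³⁺]^2; log Q = -20.415.
E = E° − (0.0592/n) log Q = +1.82 − (0.0592/6)(-20.415) = +2.021 V.

+2.021 V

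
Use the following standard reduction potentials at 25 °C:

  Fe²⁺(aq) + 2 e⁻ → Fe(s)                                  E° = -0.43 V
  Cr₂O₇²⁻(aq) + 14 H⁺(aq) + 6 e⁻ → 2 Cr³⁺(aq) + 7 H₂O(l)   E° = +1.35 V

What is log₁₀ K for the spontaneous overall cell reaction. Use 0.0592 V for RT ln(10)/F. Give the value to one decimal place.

Cathode: Cr₂O₇²⁻/Cr³⁺; anode: Fe²⁺/Fe. E°cell = +1.78 V, n = 6.
log K = nE°cell / 0.0592 = (6)(+1.78) / 0.0592 = 180.4.

180.4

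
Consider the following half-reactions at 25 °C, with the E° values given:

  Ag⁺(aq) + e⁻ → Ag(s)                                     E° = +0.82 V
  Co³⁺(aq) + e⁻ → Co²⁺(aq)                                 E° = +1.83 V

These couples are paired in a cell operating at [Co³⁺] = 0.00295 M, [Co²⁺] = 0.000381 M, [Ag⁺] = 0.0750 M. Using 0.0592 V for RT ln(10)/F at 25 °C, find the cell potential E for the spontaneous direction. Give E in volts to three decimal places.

Co³⁺/Co²⁺ is the cathode (higher E°), Ag⁺/Ag the anode: E°cell = +1.83 − (+0.82) = +1.01 V, n = 1.
Overall: Co³⁺(aq) + Ag(s) → Co²⁺(aq) + Ag⁺(aq)
Q = [Co²⁺]·[Ag⁺] / ([Co³⁺]); log Q = -2.014.
E = E° − (0.0592/n) log Q = +1.01 − (0.0592/1)(-2.014) = +1.129 V.

+1.129 V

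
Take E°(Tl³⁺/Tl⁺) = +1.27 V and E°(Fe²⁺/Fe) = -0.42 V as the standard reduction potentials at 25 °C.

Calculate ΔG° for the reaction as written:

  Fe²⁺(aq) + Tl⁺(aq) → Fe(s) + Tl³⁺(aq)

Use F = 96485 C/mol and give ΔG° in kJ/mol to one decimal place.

+326.1 kJ/mol

As written, Fe²⁺/Fe is reduced (cathode) and Tl³⁺/Tl⁺ is oxidised (anode), so E°cell = (-0.42) − (+1.27) = -1.69 V.
Balancing electrons gives n = 2.
ΔG° = −nFE° = −(2)(96485)(-1.69) = 326,119 J = +326.1 kJ/mol.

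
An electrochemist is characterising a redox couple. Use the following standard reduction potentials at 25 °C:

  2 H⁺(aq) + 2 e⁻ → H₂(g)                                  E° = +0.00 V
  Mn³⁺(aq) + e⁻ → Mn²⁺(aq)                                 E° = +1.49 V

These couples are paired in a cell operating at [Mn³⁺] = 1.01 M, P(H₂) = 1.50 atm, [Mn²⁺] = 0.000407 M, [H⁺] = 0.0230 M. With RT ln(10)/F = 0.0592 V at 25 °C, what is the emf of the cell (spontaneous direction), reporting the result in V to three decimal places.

Mn³⁺/Mn²⁺ is the cathode (higher E°), H⁺/H₂ the anode: E°cell = +1.49 − (+0.00) = +1.49 V, n = 2.
Overall: 2 Mn³⁺(aq) + H₂(g) → 2 Mn²⁺(aq) + 2 H⁺(aq)
Q = [Mn²⁺]^2·[H⁺]^2 / ([Mn³⁺]^2·P(H₂)); log Q = -10.242.
E = E° − (0.0592/n) log Q = +1.49 − (0.0592/2)(-10.242) = +1.793 V.

+1.793 V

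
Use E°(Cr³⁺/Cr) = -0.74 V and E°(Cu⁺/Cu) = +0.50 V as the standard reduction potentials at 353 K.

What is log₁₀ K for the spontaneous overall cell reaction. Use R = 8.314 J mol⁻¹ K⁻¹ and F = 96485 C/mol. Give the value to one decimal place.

53.1

Cathode: Cu⁺/Cu; anode: Cr³⁺/Cr. E°cell = (+0.50) − (-0.74) = +1.24 V, with n = 3.
ΔG° = −nFE° = −RT ln K, so ln K = nFE°/(RT) = (3)(96485)(+1.24) / ((8.314)(353)) = 122.298.
log₁₀ K = 122.298 / ln 10 = 53.1.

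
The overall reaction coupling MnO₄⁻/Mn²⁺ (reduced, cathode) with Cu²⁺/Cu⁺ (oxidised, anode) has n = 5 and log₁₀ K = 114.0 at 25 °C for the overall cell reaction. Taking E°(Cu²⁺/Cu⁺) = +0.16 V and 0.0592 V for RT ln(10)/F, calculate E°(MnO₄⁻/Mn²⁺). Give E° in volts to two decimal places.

+1.51 V

E°cell = (0.0592/n)·log K = (0.0592/5)(114.0) = +1.350 V.
Since MnO₄⁻/Mn²⁺ is the cathode and Cu²⁺/Cu⁺ the anode, E°cell = E°(MnO₄⁻/Mn²⁺) − E°(Cu²⁺/Cu⁺).
So E°(MnO₄⁻/Mn²⁺) = E°cell + E°(Cu²⁺/Cu⁺) = +1.350 + (+0.16) = +1.51 V.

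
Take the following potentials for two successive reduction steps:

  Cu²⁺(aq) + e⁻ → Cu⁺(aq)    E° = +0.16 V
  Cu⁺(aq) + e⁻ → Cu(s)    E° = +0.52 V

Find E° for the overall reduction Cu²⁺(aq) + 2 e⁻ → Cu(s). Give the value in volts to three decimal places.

+0.340 V

Adding the free-energy changes (−nFE°) of the two steps gives −n₃FE°₃ = −n₁FE°₁ − n₂FE°₂.
E°₃ = (1×+0.16 + 1×+0.52) / 2 = (+0.680) / 2 = +0.340 V.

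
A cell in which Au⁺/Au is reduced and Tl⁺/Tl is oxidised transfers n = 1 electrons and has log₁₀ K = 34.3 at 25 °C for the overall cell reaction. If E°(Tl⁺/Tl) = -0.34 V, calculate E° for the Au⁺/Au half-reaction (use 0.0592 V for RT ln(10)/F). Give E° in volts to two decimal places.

E°cell = (0.0592/n)·log K = (0.0592/1)(34.3) = +2.031 V.
Since Au⁺/Au is the cathode and Tl⁺/Tl the anode, E°cell = E°(Au⁺/Au) − E°(Tl⁺/Tl).
So E°(Au⁺/Au) = E°cell + E°(Tl⁺/Tl) = +2.031 + (-0.34) = +1.69 V.

+1.69 V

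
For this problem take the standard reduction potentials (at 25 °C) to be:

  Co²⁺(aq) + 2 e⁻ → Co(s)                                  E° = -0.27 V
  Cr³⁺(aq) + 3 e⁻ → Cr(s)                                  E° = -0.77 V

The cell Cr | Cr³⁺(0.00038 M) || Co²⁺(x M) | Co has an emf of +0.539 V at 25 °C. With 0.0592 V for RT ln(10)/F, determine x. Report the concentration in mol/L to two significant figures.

0.11 M

Co²⁺/Co is the cathode, Cr³⁺/Cr the anode: E°cell = +0.50 V, n = 6.
Overall reaction: 3 Co²⁺(aq) + 2 Cr(s) → 3 Co(s) + 2 Cr³⁺(aq); Q = [Cr³⁺]^2/[Co²⁺]^3.
From E = E° − (0.0592/n) log Q: log Q = (E° − E)·n/0.0592 = (+0.50 − (+0.539))·6/0.0592 = -3.9527.
So 3·log[Co²⁺] = 2·log(0.00038) − log Q = -6.8404 − (-3.9527) = -2.8877; log[Co²⁺] = -2.8877 / 3 = -0.9626; [Co²⁺] = 10^(-0.9626) ≈ 0.11 M.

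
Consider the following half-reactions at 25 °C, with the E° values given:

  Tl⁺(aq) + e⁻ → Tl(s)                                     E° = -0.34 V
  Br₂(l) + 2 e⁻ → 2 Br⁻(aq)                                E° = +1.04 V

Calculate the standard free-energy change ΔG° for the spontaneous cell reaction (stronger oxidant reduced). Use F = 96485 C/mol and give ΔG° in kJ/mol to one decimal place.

Br₂/Br⁻ (E° = +1.04 V) is the cathode; Tl⁺/Tl (E° = -0.34 V) is the anode, so E°cell = +1.38 V.
Balancing electrons gives n = 2 (lcm of 2 and 1).
ΔG° = −nFE° = −(2)(96485)(+1.38) = -266,299 J = -266.3 kJ/mol.

-266.3 kJ/mol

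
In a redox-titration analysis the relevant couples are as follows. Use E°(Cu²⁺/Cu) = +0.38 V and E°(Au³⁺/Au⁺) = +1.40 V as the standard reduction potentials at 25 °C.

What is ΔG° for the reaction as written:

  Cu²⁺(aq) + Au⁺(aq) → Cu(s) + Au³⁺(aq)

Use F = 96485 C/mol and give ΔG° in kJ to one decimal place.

+196.8 kJ

As written, Cu²⁺/Cu is reduced (cathode) and Au³⁺/Au⁺ is oxidised (anode), so E°cell = (+0.38) − (+1.40) = -1.02 V.
Balancing electrons gives n = 2.
ΔG° = −nFE° = −(2)(96485)(-1.02) = 196,829 J = +196.8 kJ.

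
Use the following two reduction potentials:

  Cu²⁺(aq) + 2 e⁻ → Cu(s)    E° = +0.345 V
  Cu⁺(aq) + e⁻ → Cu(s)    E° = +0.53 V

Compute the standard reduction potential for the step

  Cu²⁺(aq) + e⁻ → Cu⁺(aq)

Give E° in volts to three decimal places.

+0.160 V

Sequential free energies add, so n₃E°₃ = n₁E°₁ + n₂E°₂.
With n₃ = 2, and the known step contributing 1×(+0.53) V, the unknown satisfies 1·E° = 2×(+0.345) − 1×(+0.53) = +0.160.
E° = +0.160 / 1 = +0.160 V.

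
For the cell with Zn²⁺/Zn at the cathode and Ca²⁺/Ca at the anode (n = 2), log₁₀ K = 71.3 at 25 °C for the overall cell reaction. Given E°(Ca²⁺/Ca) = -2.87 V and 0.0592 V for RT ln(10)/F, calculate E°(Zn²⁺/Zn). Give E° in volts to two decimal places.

-0.76 V

E°cell = (0.0592/n)·log K = (0.0592/2)(71.3) = +2.110 V.
Since Zn²⁺/Zn is the cathode and Ca²⁺/Ca the anode, E°cell = E°(Zn²⁺/Zn) − E°(Ca²⁺/Ca).
So E°(Zn²⁺/Zn) = E°cell + E°(Ca²⁺/Ca) = +2.110 + (-2.87) = -0.76 V.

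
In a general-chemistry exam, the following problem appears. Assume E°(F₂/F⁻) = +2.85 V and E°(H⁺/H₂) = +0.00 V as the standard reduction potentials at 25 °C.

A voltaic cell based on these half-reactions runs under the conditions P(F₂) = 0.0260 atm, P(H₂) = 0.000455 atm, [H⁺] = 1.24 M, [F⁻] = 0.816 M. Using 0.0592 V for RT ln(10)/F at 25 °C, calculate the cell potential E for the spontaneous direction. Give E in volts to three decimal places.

+2.704 V

F₂/F⁻ is the cathode (higher E°), H⁺/H₂ the anode: E°cell = +2.85 − (+0.00) = +2.85 V, n = 2.
Overall: F₂(g) + H₂(g) → 2 F⁻(aq) + 2 H⁺(aq)
Q = [F⁻]^2·[H⁺]^2 / (P(F₂)·P(H₂)); log Q = 4.937.
E = E° − (0.0592/n) log Q = +2.85 − (0.0592/2)(4.937) = +2.704 V.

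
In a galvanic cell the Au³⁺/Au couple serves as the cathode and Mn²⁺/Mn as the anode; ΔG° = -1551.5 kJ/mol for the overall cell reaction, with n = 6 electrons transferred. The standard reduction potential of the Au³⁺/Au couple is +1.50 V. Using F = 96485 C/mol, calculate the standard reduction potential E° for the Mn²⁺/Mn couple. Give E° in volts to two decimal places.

E°cell = −ΔG°/(nF) = −(-1551.5×10³)/((6)(96485)) = +2.680 V.
Since Au³⁺/Au is the cathode and Mn²⁺/Mn the anode, E°cell = E°(Au³⁺/Au) − E°(Mn²⁺/Mn).
So E°(Mn²⁺/Mn) = E°(Au³⁺/Au) − E°cell = (+1.50) − (+2.680) = -1.18 V.

-1.18 V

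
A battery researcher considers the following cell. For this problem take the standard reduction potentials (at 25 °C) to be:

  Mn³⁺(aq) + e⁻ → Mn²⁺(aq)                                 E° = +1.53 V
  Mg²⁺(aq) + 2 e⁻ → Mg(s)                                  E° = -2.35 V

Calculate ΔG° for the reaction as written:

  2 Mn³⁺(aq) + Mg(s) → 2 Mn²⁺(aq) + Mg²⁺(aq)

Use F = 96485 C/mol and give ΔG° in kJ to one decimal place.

-748.7 kJ

As written, Mn³⁺/Mn²⁺ is reduced (cathode) and Mg²⁺/Mg is oxidised (anode), so E°cell = (+1.53) − (-2.35) = +3.88 V.
Balancing electrons gives n = 2.
ΔG° = −nFE° = −(2)(96485)(+3.88) = -748,724 J = -748.7 kJ.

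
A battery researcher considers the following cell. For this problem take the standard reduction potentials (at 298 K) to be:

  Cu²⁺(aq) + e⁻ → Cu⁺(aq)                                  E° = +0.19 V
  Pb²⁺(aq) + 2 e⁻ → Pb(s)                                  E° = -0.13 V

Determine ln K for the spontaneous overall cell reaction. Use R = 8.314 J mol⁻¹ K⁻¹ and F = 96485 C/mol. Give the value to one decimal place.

Cathode: Cu²⁺/Cu⁺; anode: Pb²⁺/Pb. E°cell = (+0.19) − (-0.13) = +0.32 V, with n = 2.
ΔG° = −nFE° = −RT ln K, so ln K = nFE°/(RT) = (2)(96485)(+0.32) / ((8.314)(298)) = 24.924.

24.9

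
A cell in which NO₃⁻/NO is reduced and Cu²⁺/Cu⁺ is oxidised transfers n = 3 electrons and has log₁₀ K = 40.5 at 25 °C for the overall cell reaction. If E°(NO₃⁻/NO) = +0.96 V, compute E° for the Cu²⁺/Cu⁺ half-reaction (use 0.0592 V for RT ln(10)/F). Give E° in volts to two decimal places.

+0.16 V

E°cell = (0.0592/n)·log K = (0.0592/3)(40.5) = +0.799 V.
Since NO₃⁻/NO is the cathode and Cu²⁺/Cu⁺ the anode, E°cell = E°(NO₃⁻/NO) − E°(Cu²⁺/Cu⁺).
So E°(Cu²⁺/Cu⁺) = E°(NO₃⁻/NO) − E°cell = (+0.96) − (+0.799) = +0.16 V.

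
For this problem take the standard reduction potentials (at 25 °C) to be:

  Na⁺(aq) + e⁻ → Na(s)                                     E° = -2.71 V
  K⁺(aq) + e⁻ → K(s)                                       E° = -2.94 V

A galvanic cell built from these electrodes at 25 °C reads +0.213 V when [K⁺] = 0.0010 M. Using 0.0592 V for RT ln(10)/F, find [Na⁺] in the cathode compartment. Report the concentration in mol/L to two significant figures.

Na⁺/Na is the cathode, K⁺/K the anode: E°cell = +0.23 V, n = 1.
Overall reaction: Na⁺(aq) + K(s) → Na(s) + K⁺(aq); Q = [K⁺]^1/[Na⁺]^1.
From E = E° − (0.0592/n) log Q: log Q = (E° − E)·n/0.0592 = (+0.23 − (+0.213))·1/0.0592 = 0.2872.
So 1·log[Na⁺] = 1·log(0.001) − log Q = -3.0000 − (0.2872) = -3.2872; [Na⁺] = 10^(-3.2872) ≈ 0.00052 M.

0.00052 M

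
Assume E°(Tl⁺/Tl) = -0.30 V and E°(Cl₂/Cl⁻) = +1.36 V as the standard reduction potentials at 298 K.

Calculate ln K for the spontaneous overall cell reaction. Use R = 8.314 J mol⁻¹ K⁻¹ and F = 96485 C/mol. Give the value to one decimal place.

Cathode: Cl₂/Cl⁻; anode: Tl⁺/Tl. E°cell = (+1.36) − (-0.30) = +1.66 V, with n = 2.
ΔG° = −nFE° = −RT ln K, so ln K = nFE°/(RT) = (2)(96485)(+1.66) / ((8.314)(298)) = 129.292.

129.3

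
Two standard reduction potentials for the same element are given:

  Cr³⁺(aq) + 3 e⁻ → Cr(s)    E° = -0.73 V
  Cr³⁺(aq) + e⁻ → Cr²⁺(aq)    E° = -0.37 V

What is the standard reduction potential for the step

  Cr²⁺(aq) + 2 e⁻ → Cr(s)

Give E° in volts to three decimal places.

Sequential free energies add, so n₃E°₃ = n₁E°₁ + n₂E°₂.
With n₃ = 3, and the known step contributing 1×(-0.37) V, the unknown satisfies 2·E° = 3×(-0.73) − 1×(-0.37) = -1.820.
E° = -1.820 / 2 = -0.910 V.

-0.910 V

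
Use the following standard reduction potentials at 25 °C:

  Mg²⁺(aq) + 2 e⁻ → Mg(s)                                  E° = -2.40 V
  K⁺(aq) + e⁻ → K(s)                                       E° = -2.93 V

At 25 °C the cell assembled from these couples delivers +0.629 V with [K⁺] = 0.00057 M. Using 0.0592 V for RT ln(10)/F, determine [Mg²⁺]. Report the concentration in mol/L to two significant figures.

Mg²⁺/Mg is the cathode, K⁺/K the anode: E°cell = +0.53 V, n = 2.
Overall reaction: Mg²⁺(aq) + 2 K(s) → Mg(s) + 2 K⁺(aq); Q = [K⁺]^2/[Mg²⁺]^1.
From E = E° − (0.0592/n) log Q: log Q = (E° − E)·n/0.0592 = (+0.53 − (+0.629))·2/0.0592 = -3.3446.
So 1·log[Mg²⁺] = 2·log(0.00057) − log Q = -6.4883 − (-3.3446) = -3.1437; [Mg²⁺] = 10^(-3.1437) ≈ 0.00072 M.

0.00072 M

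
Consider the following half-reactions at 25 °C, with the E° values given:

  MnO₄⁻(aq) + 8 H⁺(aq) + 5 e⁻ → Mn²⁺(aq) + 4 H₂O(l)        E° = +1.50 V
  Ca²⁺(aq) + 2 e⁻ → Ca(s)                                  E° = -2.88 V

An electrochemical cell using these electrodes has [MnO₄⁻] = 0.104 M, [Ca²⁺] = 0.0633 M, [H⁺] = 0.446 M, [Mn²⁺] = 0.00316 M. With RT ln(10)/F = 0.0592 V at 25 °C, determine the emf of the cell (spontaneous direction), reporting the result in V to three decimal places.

MnO₄⁻/Mn²⁺ is the cathode (higher E°), Ca²⁺/Ca the anode: E°cell = +1.50 − (-2.88) = +4.38 V, n = 10.
Overall: 2 MnO₄⁻(aq) + 16 H⁺(aq) + 5 Ca(s) → 2 Mn²⁺(aq) + 8 H₂O(l) + 5 Ca²⁺(aq)
Q = [Mn²⁺]^2·[Ca²⁺]^5 / ([MnO₄⁻]^2·[H⁺]^16); log Q = -3.417.
E = E° − (0.0592/n) log Q = +4.38 − (0.0592/10)(-3.417) = +4.400 V.

+4.400 V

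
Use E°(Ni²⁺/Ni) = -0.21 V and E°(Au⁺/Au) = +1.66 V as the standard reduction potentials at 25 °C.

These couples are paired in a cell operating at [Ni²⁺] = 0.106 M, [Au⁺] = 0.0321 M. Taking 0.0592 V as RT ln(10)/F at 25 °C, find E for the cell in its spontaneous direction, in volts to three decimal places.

+1.810 V

Au⁺/Au is the cathode (higher E°), Ni²⁺/Ni the anode: E°cell = +1.66 − (-0.21) = +1.87 V, n = 2.
Overall: 2 Au⁺(aq) + Ni(s) → 2 Au(s) + Ni²⁺(aq)
Q = [Ni²⁺] / ([Au⁺]^2); log Q = 2.012.
E = E° − (0.0592/n) log Q = +1.87 − (0.0592/2)(2.012) = +1.810 V.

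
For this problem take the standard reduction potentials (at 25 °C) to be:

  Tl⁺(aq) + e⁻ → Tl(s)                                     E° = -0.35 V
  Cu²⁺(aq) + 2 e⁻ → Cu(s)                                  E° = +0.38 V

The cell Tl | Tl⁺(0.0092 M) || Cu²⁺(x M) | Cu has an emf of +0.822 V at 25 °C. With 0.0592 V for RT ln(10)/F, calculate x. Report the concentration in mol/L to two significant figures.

Cu²⁺/Cu is the cathode, Tl⁺/Tl the anode: E°cell = +0.73 V, n = 2.
Overall reaction: Cu²⁺(aq) + 2 Tl(s) → Cu(s) + 2 Tl⁺(aq); Q = [Tl⁺]^2/[Cu²⁺]^1.
From E = E° − (0.0592/n) log Q: log Q = (E° − E)·n/0.0592 = (+0.73 − (+0.822))·2/0.0592 = -3.1081.
So 1·log[Cu²⁺] = 2·log(0.0092) − log Q = -4.0724 − (-3.1081) = -0.9643; [Cu²⁺] = 10^(-0.9643) ≈ 0.11 M.

0.11 M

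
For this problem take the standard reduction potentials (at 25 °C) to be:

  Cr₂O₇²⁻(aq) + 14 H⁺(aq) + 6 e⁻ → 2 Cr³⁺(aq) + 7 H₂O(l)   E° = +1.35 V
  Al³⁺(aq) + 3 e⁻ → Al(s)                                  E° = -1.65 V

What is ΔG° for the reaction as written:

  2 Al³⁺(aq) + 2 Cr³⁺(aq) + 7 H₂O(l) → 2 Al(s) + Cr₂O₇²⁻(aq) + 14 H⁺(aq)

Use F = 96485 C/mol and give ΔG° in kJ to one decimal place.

+1736.7 kJ

As written, Al³⁺/Al is reduced (cathode) and Cr₂O₇²⁻/Cr³⁺ is oxidised (anode), so E°cell = (-1.65) − (+1.35) = -3.00 V.
Balancing electrons gives n = 6.
ΔG° = −nFE° = −(6)(96485)(-3.00) = 1,736,730 J = +1736.7 kJ.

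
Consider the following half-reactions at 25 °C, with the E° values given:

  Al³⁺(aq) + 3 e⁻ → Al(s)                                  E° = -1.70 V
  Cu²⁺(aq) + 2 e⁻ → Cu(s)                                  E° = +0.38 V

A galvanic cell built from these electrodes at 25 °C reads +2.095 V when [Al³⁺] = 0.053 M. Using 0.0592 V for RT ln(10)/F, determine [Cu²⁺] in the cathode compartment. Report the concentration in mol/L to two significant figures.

0.45 M

Cu²⁺/Cu is the cathode, Al³⁺/Al the anode: E°cell = +2.08 V, n = 6.
Overall reaction: 3 Cu²⁺(aq) + 2 Al(s) → 3 Cu(s) + 2 Al³⁺(aq); Q = [Al³⁺]^2/[Cu²⁺]^3.
From E = E° − (0.0592/n) log Q: log Q = (E° − E)·n/0.0592 = (+2.08 − (+2.095))·6/0.0592 = -1.5203.
So 3·log[Cu²⁺] = 2·log(0.053) − log Q = -2.5514 − (-1.5203) = -1.0311; log[Cu²⁺] = -1.0311 / 3 = -0.3437; [Cu²⁺] = 10^(-0.3437) ≈ 0.45 M.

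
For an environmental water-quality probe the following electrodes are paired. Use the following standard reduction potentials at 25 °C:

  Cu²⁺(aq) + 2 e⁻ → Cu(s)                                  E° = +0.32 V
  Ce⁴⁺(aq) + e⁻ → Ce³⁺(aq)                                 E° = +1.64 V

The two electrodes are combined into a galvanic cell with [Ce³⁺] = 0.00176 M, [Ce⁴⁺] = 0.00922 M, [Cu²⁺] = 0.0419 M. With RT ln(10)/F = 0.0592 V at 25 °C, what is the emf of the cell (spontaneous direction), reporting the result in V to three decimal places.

Ce⁴⁺/Ce³⁺ is the cathode (higher E°), Cu²⁺/Cu the anode: E°cell = +1.64 − (+0.32) = +1.32 V, n = 2.
Overall: 2 Ce⁴⁺(aq) + Cu(s) → 2 Ce³⁺(aq) + Cu²⁺(aq)
Q = [Ce³⁺]^2·[Cu²⁺] / ([Ce⁴⁺]^2); log Q = -2.816.
E = E° − (0.0592/n) log Q = +1.32 − (0.0592/2)(-2.816) = +1.403 V.

+1.403 V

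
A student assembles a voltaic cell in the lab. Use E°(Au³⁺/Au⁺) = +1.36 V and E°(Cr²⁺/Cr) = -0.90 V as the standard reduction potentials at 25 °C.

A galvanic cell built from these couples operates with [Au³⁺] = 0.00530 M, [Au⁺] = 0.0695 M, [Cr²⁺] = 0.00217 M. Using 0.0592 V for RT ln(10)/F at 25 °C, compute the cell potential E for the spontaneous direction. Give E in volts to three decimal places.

+2.306 V

Au³⁺/Au⁺ is the cathode (higher E°), Cr²⁺/Cr the anode: E°cell = +1.36 − (-0.90) = +2.26 V, n = 2.
Overall: Au³⁺(aq) + Cr(s) → Au⁺(aq) + Cr²⁺(aq)
Q = [Au⁺]·[Cr²⁺] / ([Au³⁺]); log Q = -1.546.
E = E° − (0.0592/n) log Q = +2.26 − (0.0592/2)(-1.546) = +2.306 V.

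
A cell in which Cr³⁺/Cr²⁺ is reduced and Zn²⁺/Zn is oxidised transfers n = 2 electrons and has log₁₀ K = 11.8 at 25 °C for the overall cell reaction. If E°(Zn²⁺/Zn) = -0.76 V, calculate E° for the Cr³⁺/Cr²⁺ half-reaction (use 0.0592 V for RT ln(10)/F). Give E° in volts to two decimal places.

E°cell = (0.0592/n)·log K = (0.0592/2)(11.8) = +0.349 V.
Since Cr³⁺/Cr²⁺ is the cathode and Zn²⁺/Zn the anode, E°cell = E°(Cr³⁺/Cr²⁺) − E°(Zn²⁺/Zn).
So E°(Cr³⁺/Cr²⁺) = E°cell + E°(Zn²⁺/Zn) = +0.349 + (-0.76) = -0.41 V.

-0.41 V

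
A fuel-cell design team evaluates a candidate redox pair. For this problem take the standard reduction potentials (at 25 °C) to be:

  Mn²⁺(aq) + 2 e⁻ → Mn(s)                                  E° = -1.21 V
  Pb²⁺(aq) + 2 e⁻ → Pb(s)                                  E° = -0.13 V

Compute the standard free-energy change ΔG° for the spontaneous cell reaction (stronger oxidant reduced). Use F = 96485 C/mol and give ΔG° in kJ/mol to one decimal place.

-208.4 kJ/mol

Pb²⁺/Pb (E° = -0.13 V) is the cathode; Mn²⁺/Mn (E° = -1.21 V) is the anode, so E°cell = +1.08 V.
Balancing electrons gives n = 2 (lcm of 2 and 2).
ΔG° = −nFE° = −(2)(96485)(+1.08) = -208,408 J = -208.4 kJ/mol.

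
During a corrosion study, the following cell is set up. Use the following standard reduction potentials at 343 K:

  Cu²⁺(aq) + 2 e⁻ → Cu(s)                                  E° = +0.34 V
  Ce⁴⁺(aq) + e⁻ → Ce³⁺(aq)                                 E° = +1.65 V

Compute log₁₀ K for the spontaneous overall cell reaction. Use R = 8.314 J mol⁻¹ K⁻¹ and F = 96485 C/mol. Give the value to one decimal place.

Cathode: Ce⁴⁺/Ce³⁺; anode: Cu²⁺/Cu. E°cell = (+1.65) − (+0.34) = +1.31 V, with n = 2.
ΔG° = −nFE° = −RT ln K, so ln K = nFE°/(RT) = (2)(96485)(+1.31) / ((8.314)(343)) = 88.646.
log₁₀ K = 88.646 / ln 10 = 38.5.

38.5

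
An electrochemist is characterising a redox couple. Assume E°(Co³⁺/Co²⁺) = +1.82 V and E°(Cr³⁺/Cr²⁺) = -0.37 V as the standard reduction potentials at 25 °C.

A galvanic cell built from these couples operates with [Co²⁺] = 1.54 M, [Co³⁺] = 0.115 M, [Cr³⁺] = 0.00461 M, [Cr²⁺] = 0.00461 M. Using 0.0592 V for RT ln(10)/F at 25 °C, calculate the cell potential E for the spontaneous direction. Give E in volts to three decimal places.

+2.123 V

Co³⁺/Co²⁺ is the cathode (higher E°), Cr³⁺/Cr²⁺ the anode: E°cell = +1.82 − (-0.37) = +2.19 V, n = 1.
Overall: Co³⁺(aq) + Cr²⁺(aq) → Co²⁺(aq) + Cr³⁺(aq)
Q = [Co²⁺]·[Cr³⁺] / ([Co³⁺]·[Cr²⁺]); log Q = 1.127.
E = E° − (0.0592/n) log Q = +2.19 − (0.0592/1)(1.127) = +2.123 V.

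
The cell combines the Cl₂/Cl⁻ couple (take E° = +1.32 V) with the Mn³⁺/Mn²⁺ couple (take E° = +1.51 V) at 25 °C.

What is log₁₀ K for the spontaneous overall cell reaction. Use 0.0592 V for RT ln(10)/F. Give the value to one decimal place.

6.4

Cathode: Mn³⁺/Mn²⁺; anode: Cl₂/Cl⁻. E°cell = +0.19 V, n = 2.
log K = nE°cell / 0.0592 = (2)(+0.19) / 0.0592 = 6.4.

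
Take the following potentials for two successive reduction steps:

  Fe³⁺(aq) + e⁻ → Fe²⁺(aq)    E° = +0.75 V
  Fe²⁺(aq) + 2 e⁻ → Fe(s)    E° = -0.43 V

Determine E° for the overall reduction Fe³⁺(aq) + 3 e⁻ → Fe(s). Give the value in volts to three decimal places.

Adding the free-energy changes (−nFE°) of the two steps gives −n₃FE°₃ = −n₁FE°₁ − n₂FE°₂.
E°₃ = (1×+0.75 + 2×-0.43) / 3 = (-0.110) / 3 = -0.037 V.

-0.037 V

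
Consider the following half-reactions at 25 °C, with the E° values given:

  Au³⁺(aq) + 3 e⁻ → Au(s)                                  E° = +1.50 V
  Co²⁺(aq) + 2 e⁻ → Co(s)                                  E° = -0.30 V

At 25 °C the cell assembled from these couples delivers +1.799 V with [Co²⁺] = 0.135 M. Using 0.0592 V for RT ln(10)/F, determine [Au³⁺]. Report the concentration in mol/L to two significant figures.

Au³⁺/Au is the cathode, Co²⁺/Co the anode: E°cell = +1.80 V, n = 6.
Overall reaction: 2 Au³⁺(aq) + 3 Co(s) → 2 Au(s) + 3 Co²⁺(aq); Q = [Co²⁺]^3/[Au³⁺]^2.
From E = E° − (0.0592/n) log Q: log Q = (E° − E)·n/0.0592 = (+1.80 − (+1.799))·6/0.0592 = 0.1014.
So 2·log[Au³⁺] = 3·log(0.135) − log Q = -2.6090 − (0.1014) = -2.7104; log[Au³⁺] = -2.7104 / 2 = -1.3552; [Au³⁺] = 10^(-1.3552) ≈ 0.044 M.

0.044 M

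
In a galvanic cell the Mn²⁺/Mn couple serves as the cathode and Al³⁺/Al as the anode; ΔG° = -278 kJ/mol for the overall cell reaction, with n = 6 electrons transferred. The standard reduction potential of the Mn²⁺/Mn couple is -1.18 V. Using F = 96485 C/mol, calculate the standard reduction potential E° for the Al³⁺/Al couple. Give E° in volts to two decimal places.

E°cell = −ΔG°/(nF) = −(-278×10³)/((6)(96485)) = +0.480 V.
Since Mn²⁺/Mn is the cathode and Al³⁺/Al the anode, E°cell = E°(Mn²⁺/Mn) − E°(Al³⁺/Al).
So E°(Al³⁺/Al) = E°(Mn²⁺/Mn) − E°cell = (-1.18) − (+0.480) = -1.66 V.

-1.66 V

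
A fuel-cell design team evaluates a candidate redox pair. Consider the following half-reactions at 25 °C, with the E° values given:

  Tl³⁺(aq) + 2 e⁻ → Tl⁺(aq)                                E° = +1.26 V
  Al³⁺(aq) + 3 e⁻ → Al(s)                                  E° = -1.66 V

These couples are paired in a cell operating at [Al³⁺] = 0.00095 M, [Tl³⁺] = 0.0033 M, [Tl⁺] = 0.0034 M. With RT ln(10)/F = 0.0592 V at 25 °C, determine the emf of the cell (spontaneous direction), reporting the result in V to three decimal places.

Tl³⁺/Tl⁺ is the cathode (higher E°), Al³⁺/Al the anode: E°cell = +1.26 − (-1.66) = +2.92 V, n = 6.
Overall: 3 Tl³⁺(aq) + 2 Al(s) → 3 Tl⁺(aq) + 2 Al³⁺(aq)
Q = [Tl⁺]^3·[Al³⁺]^2 / ([Tl³⁺]^3); log Q = -6.006.
E = E° − (0.0592/n) log Q = +2.92 − (0.0592/6)(-6.006) = +2.979 V.

+2.979 V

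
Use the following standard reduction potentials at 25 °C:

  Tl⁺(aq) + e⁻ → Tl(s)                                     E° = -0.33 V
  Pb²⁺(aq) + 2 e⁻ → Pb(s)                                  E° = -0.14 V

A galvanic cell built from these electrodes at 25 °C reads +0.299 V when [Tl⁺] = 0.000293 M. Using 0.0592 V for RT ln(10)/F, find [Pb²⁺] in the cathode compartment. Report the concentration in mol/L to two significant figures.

0.00041 M

Pb²⁺/Pb is the cathode, Tl⁺/Tl the anode: E°cell = +0.19 V, n = 2.
Overall reaction: Pb²⁺(aq) + 2 Tl(s) → Pb(s) + 2 Tl⁺(aq); Q = [Tl⁺]^2/[Pb²⁺]^1.
From E = E° − (0.0592/n) log Q: log Q = (E° − E)·n/0.0592 = (+0.19 − (+0.299))·2/0.0592 = -3.6824.
So 1·log[Pb²⁺] = 2·log(0.000293) − log Q = -7.0663 − (-3.6824) = -3.3839; [Pb²⁺] = 10^(-3.3839) ≈ 0.00041 M.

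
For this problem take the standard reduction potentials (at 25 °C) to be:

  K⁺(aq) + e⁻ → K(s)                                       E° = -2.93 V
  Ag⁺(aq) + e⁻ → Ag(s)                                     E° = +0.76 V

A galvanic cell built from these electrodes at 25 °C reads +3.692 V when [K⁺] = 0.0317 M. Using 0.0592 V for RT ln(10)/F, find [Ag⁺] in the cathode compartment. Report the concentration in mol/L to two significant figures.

0.034 M

Ag⁺/Ag is the cathode, K⁺/K the anode: E°cell = +3.69 V, n = 1.
Overall reaction: Ag⁺(aq) + K(s) → Ag(s) + K⁺(aq); Q = [K⁺]^1/[Ag⁺]^1.
From E = E° − (0.0592/n) log Q: log Q = (E° − E)·n/0.0592 = (+3.69 − (+3.692))·1/0.0592 = -0.0338.
So 1·log[Ag⁺] = 1·log(0.0317) − log Q = -1.4989 − (-0.0338) = -1.4651; [Ag⁺] = 10^(-1.4651) ≈ 0.034 M.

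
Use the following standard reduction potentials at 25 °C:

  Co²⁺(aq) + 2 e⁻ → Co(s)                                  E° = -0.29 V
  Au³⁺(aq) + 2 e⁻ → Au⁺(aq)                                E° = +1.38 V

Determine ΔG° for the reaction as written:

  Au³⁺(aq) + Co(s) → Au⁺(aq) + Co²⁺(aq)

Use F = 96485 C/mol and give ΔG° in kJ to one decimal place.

As written, Au³⁺/Au⁺ is reduced (cathode) and Co²⁺/Co is oxidised (anode), so E°cell = (+1.38) − (-0.29) = +1.67 V.
Balancing electrons gives n = 2.
ΔG° = −nFE° = −(2)(96485)(+1.67) = -322,260 J = -322.3 kJ.

-322.3 kJ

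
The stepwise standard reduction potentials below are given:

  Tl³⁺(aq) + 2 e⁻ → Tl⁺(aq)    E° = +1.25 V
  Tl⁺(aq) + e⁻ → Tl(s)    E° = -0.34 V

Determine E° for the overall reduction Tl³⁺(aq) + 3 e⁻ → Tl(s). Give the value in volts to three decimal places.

Adding the free-energy changes (−nFE°) of the two steps gives −n₃FE°₃ = −n₁FE°₁ − n₂FE°₂.
E°₃ = (2×+1.25 + 1×-0.34) / 3 = (+2.160) / 3 = +0.720 V.

+0.720 V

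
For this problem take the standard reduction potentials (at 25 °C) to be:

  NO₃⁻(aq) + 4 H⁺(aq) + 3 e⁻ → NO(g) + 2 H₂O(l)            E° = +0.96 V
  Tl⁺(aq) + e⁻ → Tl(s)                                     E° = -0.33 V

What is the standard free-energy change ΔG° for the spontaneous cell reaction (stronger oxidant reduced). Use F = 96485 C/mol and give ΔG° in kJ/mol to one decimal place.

NO₃⁻/NO (E° = +0.96 V) is the cathode; Tl⁺/Tl (E° = -0.33 V) is the anode, so E°cell = +1.29 V.
Balancing electrons gives n = 3 (lcm of 3 and 1).
ΔG° = −nFE° = −(3)(96485)(+1.29) = -373,397 J = -373.4 kJ/mol.

-373.4 kJ/mol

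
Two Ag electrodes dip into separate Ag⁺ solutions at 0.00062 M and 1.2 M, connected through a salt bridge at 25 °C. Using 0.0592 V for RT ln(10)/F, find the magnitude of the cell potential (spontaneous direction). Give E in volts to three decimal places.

For a concentration cell E°cell = 0. The 1.2 M side is the cathode (reduction is favoured where [Ag⁺] is higher).
With n = 1, E = −(0.0592/1) log([Ag⁺]ₐₙ/[Ag⁺]꜀ₐₜ) = −(0.0592/1) log(0.00062/1.2) = −(0.0592/1)(-3.287) = +0.195 V.

+0.195 V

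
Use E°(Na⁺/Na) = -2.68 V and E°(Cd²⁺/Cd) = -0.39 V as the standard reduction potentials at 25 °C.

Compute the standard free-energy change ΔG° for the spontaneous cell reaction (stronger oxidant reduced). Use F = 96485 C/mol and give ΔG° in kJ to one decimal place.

Cd²⁺/Cd (E° = -0.39 V) is the cathode; Na⁺/Na (E° = -2.68 V) is the anode, so E°cell = +2.29 V.
Balancing electrons gives n = 2 (lcm of 2 and 1).
ΔG° = −nFE° = −(2)(96485)(+2.29) = -441,901 J = -441.9 kJ.

-441.9 kJ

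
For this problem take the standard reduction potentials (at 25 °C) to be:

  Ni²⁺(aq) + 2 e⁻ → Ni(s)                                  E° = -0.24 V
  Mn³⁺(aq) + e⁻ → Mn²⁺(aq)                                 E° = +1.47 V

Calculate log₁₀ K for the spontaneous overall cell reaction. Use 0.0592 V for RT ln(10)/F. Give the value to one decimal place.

57.8

Cathode: Mn³⁺/Mn²⁺; anode: Ni²⁺/Ni. E°cell = +1.71 V, n = 2.
log K = nE°cell / 0.0592 = (2)(+1.71) / 0.0592 = 57.8.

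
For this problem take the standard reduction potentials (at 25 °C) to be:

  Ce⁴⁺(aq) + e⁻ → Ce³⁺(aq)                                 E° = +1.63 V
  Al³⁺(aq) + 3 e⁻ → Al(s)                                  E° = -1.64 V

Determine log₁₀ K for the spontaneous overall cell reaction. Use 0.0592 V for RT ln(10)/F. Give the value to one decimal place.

165.7

Cathode: Ce⁴⁺/Ce³⁺; anode: Al³⁺/Al. E°cell = +3.27 V, n = 3.
log K = nE°cell / 0.0592 = (3)(+3.27) / 0.0592 = 165.7.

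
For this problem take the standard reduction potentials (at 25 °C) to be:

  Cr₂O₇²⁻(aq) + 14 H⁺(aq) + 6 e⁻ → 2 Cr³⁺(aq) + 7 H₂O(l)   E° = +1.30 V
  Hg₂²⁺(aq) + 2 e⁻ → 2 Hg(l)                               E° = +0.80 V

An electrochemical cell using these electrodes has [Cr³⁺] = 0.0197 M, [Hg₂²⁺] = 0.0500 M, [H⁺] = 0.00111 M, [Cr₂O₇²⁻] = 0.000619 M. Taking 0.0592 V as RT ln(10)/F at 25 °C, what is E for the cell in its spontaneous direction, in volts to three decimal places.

Cr₂O₇²⁻/Cr³⁺ is the cathode (higher E°), Hg₂²⁺/Hg the anode: E°cell = +1.30 − (+0.80) = +0.50 V, n = 6.
Overall: Cr₂O₇²⁻(aq) + 14 H⁺(aq) + 6 Hg(l) → 2 Cr³⁺(aq) + 7 H₂O(l) + 3 Hg₂²⁺(aq)
Q = [Cr³⁺]^2·[Hg₂²⁺]^3 / ([Cr₂O₇²⁻]·[H⁺]^14); log Q = 37.260.
E = E° − (0.0592/n) log Q = +0.50 − (0.0592/6)(37.260) = +0.132 V.

+0.132 V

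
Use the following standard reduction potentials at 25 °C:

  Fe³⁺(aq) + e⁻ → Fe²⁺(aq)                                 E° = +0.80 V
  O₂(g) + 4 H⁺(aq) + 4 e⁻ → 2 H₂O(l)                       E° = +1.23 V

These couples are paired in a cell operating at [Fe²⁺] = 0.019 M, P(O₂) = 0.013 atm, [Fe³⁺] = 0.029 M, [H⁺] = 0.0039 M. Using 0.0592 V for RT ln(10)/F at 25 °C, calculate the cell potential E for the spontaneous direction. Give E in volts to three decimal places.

+0.249 V

O₂/H₂O is the cathode (higher E°), Fe³⁺/Fe²⁺ the anode: E°cell = +1.23 − (+0.80) = +0.43 V, n = 4.
Overall: O₂(g) + 4 H⁺(aq) + 4 Fe²⁺(aq) → 2 H₂O(l) + 4 Fe³⁺(aq)
Q = [Fe³⁺]^4 / (P(O₂)·[H⁺]^4·[Fe²⁺]^4); log Q = 12.256.
E = E° − (0.0592/n) log Q = +0.43 − (0.0592/4)(12.256) = +0.249 V.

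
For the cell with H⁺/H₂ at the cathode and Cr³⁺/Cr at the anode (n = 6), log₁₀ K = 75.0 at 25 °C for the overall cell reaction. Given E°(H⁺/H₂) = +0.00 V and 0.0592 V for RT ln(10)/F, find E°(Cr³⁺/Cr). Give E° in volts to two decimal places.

E°cell = (0.0592/n)·log K = (0.0592/6)(75.0) = +0.740 V.
Since H⁺/H₂ is the cathode and Cr³⁺/Cr the anode, E°cell = E°(H⁺/H₂) − E°(Cr³⁺/Cr).
So E°(Cr³⁺/Cr) = E°(H⁺/H₂) − E°cell = (+0.00) − (+0.740) = -0.74 V.

-0.74 V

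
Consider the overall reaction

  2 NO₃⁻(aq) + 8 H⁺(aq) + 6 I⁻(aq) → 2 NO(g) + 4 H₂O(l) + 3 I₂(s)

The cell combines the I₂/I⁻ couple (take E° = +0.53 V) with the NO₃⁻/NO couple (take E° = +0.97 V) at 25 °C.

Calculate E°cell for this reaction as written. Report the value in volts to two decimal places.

+0.44 V

The NO₃⁻/NO couple has the higher reduction potential, so it is the cathode; I₂/I⁻ is oxidised at the anode.
E°cell = E°(cathode) − E°(anode) = (+0.97) − (+0.53) = +0.44 V.
Since E°cell > 0, the reaction is spontaneous under standard conditions.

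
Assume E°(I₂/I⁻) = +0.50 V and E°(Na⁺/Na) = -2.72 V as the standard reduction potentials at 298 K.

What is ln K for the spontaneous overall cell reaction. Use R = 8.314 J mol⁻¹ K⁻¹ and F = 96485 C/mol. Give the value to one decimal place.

Cathode: I₂/I⁻; anode: Na⁺/Na. E°cell = (+0.50) − (-2.72) = +3.22 V, with n = 2.
ΔG° = −nFE° = −RT ln K, so ln K = nFE°/(RT) = (2)(96485)(+3.22) / ((8.314)(298)) = 250.795.

250.8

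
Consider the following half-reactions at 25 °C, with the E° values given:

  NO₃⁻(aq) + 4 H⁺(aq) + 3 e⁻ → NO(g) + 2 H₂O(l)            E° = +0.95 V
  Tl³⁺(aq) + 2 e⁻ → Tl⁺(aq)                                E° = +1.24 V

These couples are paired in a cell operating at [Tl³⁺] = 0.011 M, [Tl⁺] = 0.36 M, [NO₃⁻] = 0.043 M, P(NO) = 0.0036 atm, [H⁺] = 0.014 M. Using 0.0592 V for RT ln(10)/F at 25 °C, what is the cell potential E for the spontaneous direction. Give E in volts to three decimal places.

+0.370 V

Tl³⁺/Tl⁺ is the cathode (higher E°), NO₃⁻/NO the anode: E°cell = +1.24 − (+0.95) = +0.29 V, n = 6.
Overall: 3 Tl³⁺(aq) + 2 NO(g) + 4 H₂O(l) → 3 Tl⁺(aq) + 2 NO₃⁻(aq) + 8 H⁺(aq)
Q = [Tl⁺]^3·[NO₃⁻]^2·[H⁺]^8 / ([Tl³⁺]^3·P(NO)^2); log Q = -8.132.
E = E° − (0.0592/n) log Q = +0.29 − (0.0592/6)(-8.132) = +0.370 V.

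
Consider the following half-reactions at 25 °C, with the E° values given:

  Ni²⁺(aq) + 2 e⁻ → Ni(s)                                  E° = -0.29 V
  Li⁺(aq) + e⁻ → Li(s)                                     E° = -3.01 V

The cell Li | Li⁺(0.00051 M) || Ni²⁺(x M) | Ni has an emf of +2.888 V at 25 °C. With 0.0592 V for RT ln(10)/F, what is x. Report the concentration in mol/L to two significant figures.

0.12 M

Ni²⁺/Ni is the cathode, Li⁺/Li the anode: E°cell = +2.72 V, n = 2.
Overall reaction: Ni²⁺(aq) + 2 Li(s) → Ni(s) + 2 Li⁺(aq); Q = [Li⁺]^2/[Ni²⁺]^1.
From E = E° − (0.0592/n) log Q: log Q = (E° − E)·n/0.0592 = (+2.72 − (+2.888))·2/0.0592 = -5.6757.
So 1·log[Ni²⁺] = 2·log(0.00051) − log Q = -6.5849 − (-5.6757) = -0.9092; [Ni²⁺] = 10^(-0.9092) ≈ 0.12 M.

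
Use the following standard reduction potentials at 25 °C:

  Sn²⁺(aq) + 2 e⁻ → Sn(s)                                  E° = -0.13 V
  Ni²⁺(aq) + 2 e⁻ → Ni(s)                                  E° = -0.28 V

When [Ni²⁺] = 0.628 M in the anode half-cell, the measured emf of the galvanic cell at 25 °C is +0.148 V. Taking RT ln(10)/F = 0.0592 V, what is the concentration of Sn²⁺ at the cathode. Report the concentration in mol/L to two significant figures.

Sn²⁺/Sn is the cathode, Ni²⁺/Ni the anode: E°cell = +0.15 V, n = 2.
Overall reaction: Sn²⁺(aq) + Ni(s) → Sn(s) + Ni²⁺(aq); Q = [Ni²⁺]^1/[Sn²⁺]^1.
From E = E° − (0.0592/n) log Q: log Q = (E° − E)·n/0.0592 = (+0.15 − (+0.148))·2/0.0592 = 0.0676.
So 1·log[Sn²⁺] = 1·log(0.628) − log Q = -0.2020 − (0.0676) = -0.2696; [Sn²⁺] = 10^(-0.2696) ≈ 0.54 M.

0.54 M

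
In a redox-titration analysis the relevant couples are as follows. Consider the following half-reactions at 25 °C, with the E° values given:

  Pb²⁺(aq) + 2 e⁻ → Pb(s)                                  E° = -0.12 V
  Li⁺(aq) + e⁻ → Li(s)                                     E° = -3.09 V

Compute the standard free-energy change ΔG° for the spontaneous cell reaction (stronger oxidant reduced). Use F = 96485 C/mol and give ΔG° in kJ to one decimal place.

Pb²⁺/Pb (E° = -0.12 V) is the cathode; Li⁺/Li (E° = -3.09 V) is the anode, so E°cell = +2.97 V.
Balancing electrons gives n = 2 (lcm of 2 and 1).
ΔG° = −nFE° = −(2)(96485)(+2.97) = -573,121 J = -573.1 kJ.

-573.1 kJ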